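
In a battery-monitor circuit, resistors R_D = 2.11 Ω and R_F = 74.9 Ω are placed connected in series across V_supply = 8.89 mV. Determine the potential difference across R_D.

Total series resistance ΣR = 2.11 + 74.9 = 77.01 Ω.
V = V_supply · R/ΣR = 8.89 × 0.02740 = 0.2436 mV.

V ≈ 0.244 mV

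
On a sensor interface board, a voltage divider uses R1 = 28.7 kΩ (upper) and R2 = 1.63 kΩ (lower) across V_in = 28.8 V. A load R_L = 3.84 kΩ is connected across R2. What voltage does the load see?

First combine the lower leg with the load: R2 ‖ R_L = 1.144 kΩ.
Then V_out = V_in · R2'/(R1 + R2') = 28.8 × 1.144/29.84 = 1.104 V.
(Unloaded it would be 1.55 V; the load pulls it down.)

V_out ≈ 1.10 V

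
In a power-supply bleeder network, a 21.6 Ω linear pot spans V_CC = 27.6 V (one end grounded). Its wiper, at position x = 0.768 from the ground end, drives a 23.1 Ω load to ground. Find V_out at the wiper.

V_out ≈ 18.2 V

Lower segment x·R_p = 16.59 Ω; upper segment (1−x)·R_p = 5.011 Ω.
Lower segment in parallel with the load: 16.59 ‖ 23.1 = 9.655 Ω.
V_out = 27.6 × 9.655/(5.011 + 9.655) = 18.17 V.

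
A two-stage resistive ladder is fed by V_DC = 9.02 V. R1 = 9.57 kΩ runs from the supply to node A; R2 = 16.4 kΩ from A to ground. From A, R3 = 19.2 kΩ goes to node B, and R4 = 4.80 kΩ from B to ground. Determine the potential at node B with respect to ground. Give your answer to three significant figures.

V_B ≈ 0.910 V

Looking into the second stage from A: R3 + R4 = 24.00 kΩ appears in parallel with R2.
Effective lower resistance at A: R2 ‖ 24.00 = 9.743 kΩ.
V_A = 9.02 × 9.743/(9.57 + 9.743) = 4.550 V.
Then the unloaded second divider: V_B = V_A × R4/(R3+R4) = 4.550 × 0.2000 = 0.9101 V.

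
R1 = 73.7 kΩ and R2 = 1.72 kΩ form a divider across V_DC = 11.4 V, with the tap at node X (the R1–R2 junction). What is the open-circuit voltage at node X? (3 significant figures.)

Open-circuit (no load on X): V_th = V_DC · R2/(R1 + R2) = 11.4 × 1.72/(73.70 + 1.72) = 0.2600 V.

V_th ≈ 0.260 V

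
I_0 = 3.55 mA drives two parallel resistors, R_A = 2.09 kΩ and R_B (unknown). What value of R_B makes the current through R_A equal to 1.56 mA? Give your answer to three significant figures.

R_B ≈ 1.64 kΩ

The fraction through R_A equals R_B/(R_A+R_B).
With f = 0.4394, R_B = R_A · f/(1−f) = 2.09 × 0.7839 = 1.638 kΩ.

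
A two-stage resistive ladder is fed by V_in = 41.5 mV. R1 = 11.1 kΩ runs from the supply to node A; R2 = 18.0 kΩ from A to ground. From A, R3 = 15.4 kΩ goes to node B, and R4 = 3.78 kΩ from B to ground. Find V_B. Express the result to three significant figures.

V_B ≈ 3.73 mV

The second stage (R3 + R4 = 19.18 kΩ) loads node A in parallel with R2.
Effective lower resistance at A: R2 ‖ 19.18 = 9.286 kΩ.
So V_A = 41.5 × 0.4555 = 18.90 mV.
Stage 2 is unloaded, so V_B = V_A · R4/(R3+R4) = 18.90 × 3.78/19.18 = 3.725 mV.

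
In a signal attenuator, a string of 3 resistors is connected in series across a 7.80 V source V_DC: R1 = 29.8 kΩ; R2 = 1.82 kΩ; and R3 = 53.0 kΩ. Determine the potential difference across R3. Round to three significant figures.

V ≈ 4.89 V

Series total: ΣR = 29.8 + 1.82 + 53.0 = 84.62 kΩ.
By the voltage-divider rule, V = 7.80 × 53.00/84.62 = 4.885 V.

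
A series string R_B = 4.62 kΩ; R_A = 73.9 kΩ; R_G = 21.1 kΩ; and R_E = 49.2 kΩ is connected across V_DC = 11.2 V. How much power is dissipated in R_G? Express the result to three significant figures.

P ≈ 0.120 mW

Series current I = V_DC/ΣR = 11.2/148.8 = 0.07526 mA.
P(R_G) = I²·R_G = (0.07526)² × 21.1 = 0.1195 mW.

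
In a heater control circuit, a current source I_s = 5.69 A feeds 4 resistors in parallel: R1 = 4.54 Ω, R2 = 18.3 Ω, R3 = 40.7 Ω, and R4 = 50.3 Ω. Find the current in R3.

ΣG = 1/4.54 + 1/18.3 + 1/40.7 + 1/50.3 = 0.3194.
By the current-divider rule, I = I_s · G_k/ΣG = 5.69 × 0.07694 = 0.4378 A.

I ≈ 0.438 A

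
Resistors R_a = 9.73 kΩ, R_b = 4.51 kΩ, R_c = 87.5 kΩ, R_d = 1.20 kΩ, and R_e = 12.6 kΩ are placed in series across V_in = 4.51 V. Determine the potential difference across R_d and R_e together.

V ≈ 0.539 V

Series total: ΣR = 9.73 + 4.51 + 87.5 + 1.20 + 12.6 = 115.5 kΩ.
R_{R_d..R_e} = 1.20 + 12.6 = 13.80 kΩ.
Voltage divider: V = V_in · (13.80 / 115.5) = 4.51 × 0.1194 = 0.5387 V.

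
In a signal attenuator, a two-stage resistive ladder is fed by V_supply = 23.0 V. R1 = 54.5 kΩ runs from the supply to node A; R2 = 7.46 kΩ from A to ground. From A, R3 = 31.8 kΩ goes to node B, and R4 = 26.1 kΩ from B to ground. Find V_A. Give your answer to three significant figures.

V_A ≈ 2.49 V

Node A sees R2 in parallel with the series input of stage 2, R3 + R4 = 57.90 kΩ.
R2 ‖ (R3+R4) = 6.609 kΩ.
V_A = 23.0 × 6.609/(54.5 + 6.609) = 2.487 V.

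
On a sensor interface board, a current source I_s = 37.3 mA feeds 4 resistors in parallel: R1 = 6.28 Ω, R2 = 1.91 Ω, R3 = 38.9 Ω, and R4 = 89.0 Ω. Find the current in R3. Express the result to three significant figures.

I ≈ 1.33 mA

Conductances: ΣG = 1/6.28 + 1/1.91 + 1/38.9 + 1/89.0 = 0.7197 (1/Ω).
Current divider: I(R3) = I_s · G_k/ΣG = 37.3 × (0.02571/0.7197) = 37.3 × 0.03572 = 1.332 mA.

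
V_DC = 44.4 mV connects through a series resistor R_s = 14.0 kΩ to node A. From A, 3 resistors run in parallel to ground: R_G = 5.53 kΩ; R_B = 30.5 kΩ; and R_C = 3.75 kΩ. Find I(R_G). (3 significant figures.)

Parallel bank: R_p = 1/(1/5.53 + 1/30.5 + 1/3.75) = 2.082 kΩ.
Node voltage V_A = V_DC · R_p/(R_s + R_p) = 44.4 × 0.1295 = 5.748 mV.
Branch current I = V_A/R_G = 5.748/5.53 = 1.039 µA.

I ≈ 1.04 µA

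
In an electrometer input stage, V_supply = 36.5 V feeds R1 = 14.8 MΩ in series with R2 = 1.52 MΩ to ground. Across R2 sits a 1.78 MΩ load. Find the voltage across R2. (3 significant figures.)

V_out ≈ 1.92 V

R2 ‖ R_L = (1.52 × 1.78)/(1.52 + 1.78) = 0.8199 MΩ.
Now apply the divider: V_out = 36.5 × 0.05249 = 1.916 V.
(Unloaded it would be 3.40 V; the load pulls it down.)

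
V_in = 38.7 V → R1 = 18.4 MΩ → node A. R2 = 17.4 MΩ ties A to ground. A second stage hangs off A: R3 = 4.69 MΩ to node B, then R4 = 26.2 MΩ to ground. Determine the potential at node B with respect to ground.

V_B ≈ 12.4 V

Looking into the second stage from A: R3 + R4 = 30.89 MΩ appears in parallel with R2.
R2 ‖ (R3+R4) = 11.13 MΩ.
First divider: V_A = V_in · 11.13/(18.4 + 11.13) = 14.59 V.
Then the unloaded second divider: V_B = V_A × R4/(R3+R4) = 14.59 × 0.8482 = 12.37 V.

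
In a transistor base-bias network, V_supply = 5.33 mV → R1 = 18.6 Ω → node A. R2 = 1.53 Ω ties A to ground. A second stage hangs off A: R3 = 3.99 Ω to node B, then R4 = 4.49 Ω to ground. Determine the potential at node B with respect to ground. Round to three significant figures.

V_B ≈ 0.184 mV

The second stage (R3 + R4 = 8.480 Ω) loads node A in parallel with R2.
R2 ‖ (R3+R4) = 1.296 Ω.
First divider: V_A = V_supply · 1.296/(18.6 + 1.296) = 0.3472 mV.
V_B = V_A × 0.5295 = 0.1838 mV.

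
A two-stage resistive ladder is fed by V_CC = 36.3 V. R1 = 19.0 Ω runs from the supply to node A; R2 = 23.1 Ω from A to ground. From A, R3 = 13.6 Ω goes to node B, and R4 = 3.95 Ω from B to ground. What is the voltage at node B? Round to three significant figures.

V_B ≈ 2.81 V

Looking into the second stage from A: R3 + R4 = 17.55 Ω appears in parallel with R2.
Effective lower resistance at A: R2 ‖ 17.55 = 9.973 Ω.
So V_A = 36.3 × 0.3442 = 12.50 V.
Then the unloaded second divider: V_B = V_A × R4/(R3+R4) = 12.50 × 0.2251 = 2.812 V.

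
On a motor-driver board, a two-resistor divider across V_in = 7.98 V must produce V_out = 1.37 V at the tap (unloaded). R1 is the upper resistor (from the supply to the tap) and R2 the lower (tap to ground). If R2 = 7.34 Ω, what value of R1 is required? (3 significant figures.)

Required fraction k = V_out/V_in = 0.1717.
Rearranging, R1 = R2·(1−k)/k = 7.34 × 4.825 = 35.41 Ω.

R1 ≈ 35.4 Ω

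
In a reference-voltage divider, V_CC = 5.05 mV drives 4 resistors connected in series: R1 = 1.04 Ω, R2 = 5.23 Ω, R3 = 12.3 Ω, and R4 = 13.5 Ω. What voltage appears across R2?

ΣR = 1.04 + 5.23 + 12.3 + 13.5 = 32.07 Ω.
By the voltage-divider rule, V = 5.05 × 5.230/32.07 = 0.8236 mV.

V ≈ 0.824 mV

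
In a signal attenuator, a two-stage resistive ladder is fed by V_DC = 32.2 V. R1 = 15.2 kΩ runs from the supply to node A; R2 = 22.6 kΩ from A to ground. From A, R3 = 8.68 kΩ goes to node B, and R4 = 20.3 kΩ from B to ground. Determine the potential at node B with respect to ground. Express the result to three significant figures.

V_B ≈ 10.3 V

Node A sees R2 in parallel with the series input of stage 2, R3 + R4 = 28.98 kΩ.
Effective lower resistance at A: R2 ‖ 28.98 = 12.70 kΩ.
So V_A = 32.2 × 0.4552 = 14.66 V.
Then the unloaded second divider: V_B = V_A × R4/(R3+R4) = 14.66 × 0.7005 = 10.27 V.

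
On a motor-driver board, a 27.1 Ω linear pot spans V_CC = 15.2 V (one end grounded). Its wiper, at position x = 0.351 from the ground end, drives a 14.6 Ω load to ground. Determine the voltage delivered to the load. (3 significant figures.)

V_out ≈ 3.75 V

Split the track: R_lower = x·R_p = 9.512 Ω, R_upper = (1−x)·R_p = 17.59 Ω.
R_L loads the lower segment: effective lower R = 5.760 Ω.
Then V_out = V_CC · 5.760/(17.59 + 5.760) = 3.750 V.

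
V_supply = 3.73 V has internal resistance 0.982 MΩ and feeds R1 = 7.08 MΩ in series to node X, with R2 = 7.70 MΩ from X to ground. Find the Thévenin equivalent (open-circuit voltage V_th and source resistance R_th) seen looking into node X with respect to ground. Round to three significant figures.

V_th ≈ 1.82 V, R_th ≈ 3.94 MΩ

R1' = 0.982 + 7.08 = 8.062 MΩ (source resistance + R1).
Open-circuit (no load on X): V_th = V_supply · R2/(R1' + R2) = 3.73 × 7.70/(8.062 + 7.70) = 1.822 V.
Zeroing V_supply shorts the top of R1' to ground, so R_th = R1' ‖ R2 = 3.938 MΩ.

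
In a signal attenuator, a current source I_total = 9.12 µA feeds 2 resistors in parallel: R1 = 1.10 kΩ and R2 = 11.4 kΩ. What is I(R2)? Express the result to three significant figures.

I ≈ 0.803 µA

With just two branches, the current splits inversely with resistance.
So I = 9.12 × 1.10/12.50 = 0.8026 µA.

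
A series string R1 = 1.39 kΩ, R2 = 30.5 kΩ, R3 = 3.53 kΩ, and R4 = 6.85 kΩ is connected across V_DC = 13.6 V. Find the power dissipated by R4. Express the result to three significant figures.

Series current I = V_DC/ΣR = 13.6/42.27 = 0.3217 mA.
P(R4) = I²·R4 = (0.3217)² × 6.85 = 0.7091 mW.

P ≈ 0.709 mW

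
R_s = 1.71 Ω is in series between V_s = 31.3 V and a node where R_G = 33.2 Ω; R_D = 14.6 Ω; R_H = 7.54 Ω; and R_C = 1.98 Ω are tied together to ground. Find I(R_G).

I ≈ 0.417 A

Equivalent of the parallel group: R_p = 1.358 Ω.
V_A by voltage divider: V_A = 31.3 × 1.358/(1.71 + 1.358) = 13.86 V.
Branch current I = V_A/R_G = 13.86/33.2 = 0.4173 A.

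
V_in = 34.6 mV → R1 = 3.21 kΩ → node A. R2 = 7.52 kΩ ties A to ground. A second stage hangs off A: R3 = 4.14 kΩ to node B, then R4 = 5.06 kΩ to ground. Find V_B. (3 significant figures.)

V_B ≈ 10.7 mV

The second stage (R3 + R4 = 9.200 kΩ) loads node A in parallel with R2.
Effective lower resistance at A: R2 ‖ 9.200 = 4.138 kΩ.
First divider: V_A = V_in · 4.138/(3.21 + 4.138) = 19.48 mV.
Stage 2 is unloaded, so V_B = V_A · R4/(R3+R4) = 19.48 × 5.06/9.200 = 10.72 mV.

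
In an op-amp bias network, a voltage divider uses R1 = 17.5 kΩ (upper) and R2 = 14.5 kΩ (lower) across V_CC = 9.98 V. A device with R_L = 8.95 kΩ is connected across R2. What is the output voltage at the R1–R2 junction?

V_out ≈ 2.40 V

First combine the lower leg with the load: R2 ‖ R_L = 5.534 kΩ.
Then V_out = V_CC · R2'/(R1 + R2') = 9.98 × 5.534/23.03 = 2.398 V.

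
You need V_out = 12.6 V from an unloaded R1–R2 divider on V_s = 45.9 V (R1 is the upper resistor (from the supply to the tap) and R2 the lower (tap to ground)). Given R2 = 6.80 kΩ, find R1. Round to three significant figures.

Required fraction k = V_out/V_s = 0.2745.
So R1 = R2 · (V_s/V_out − 1) = 6.80 × (45.9/12.6 − 1) = 6.80 × 2.643 = 17.97 kΩ.

R1 ≈ 18.0 kΩ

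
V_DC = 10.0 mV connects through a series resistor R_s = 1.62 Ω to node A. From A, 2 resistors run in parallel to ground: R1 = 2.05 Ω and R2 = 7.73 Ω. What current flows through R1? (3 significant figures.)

Equivalent of the parallel group: R_p = 1.620 Ω.
V_A = 10.0 × 1.620/3.240 = 5.000 mV.
Branch current I = V_A/R1 = 5.000/2.05 = 2.439 mA.

I ≈ 2.44 mA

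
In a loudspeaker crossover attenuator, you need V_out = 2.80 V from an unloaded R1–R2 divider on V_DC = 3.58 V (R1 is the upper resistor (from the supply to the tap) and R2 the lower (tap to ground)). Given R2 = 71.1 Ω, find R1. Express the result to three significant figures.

R1 ≈ 19.8 Ω

The divider ratio is R2/(R1+R2) = 2.80/3.58 = 0.7821.
R1 = R2·(1/k − 1) = 71.1 × 0.2786 = 19.81 Ω.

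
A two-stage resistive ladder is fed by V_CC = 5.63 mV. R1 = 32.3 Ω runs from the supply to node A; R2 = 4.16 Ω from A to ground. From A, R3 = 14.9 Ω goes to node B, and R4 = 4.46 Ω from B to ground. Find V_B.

Looking into the second stage from A: R3 + R4 = 19.36 Ω appears in parallel with R2.
R2 ‖ (R3+R4) = 3.424 Ω.
V_A = 5.63 × 3.424/(32.3 + 3.424) = 0.5396 mV.
Stage 2 is unloaded, so V_B = V_A · R4/(R3+R4) = 0.5396 × 4.46/19.36 = 0.1243 mV.

V_B ≈ 0.124 mV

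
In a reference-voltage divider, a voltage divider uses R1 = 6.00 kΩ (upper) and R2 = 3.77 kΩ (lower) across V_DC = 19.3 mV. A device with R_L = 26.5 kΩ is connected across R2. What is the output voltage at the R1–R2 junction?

V_out ≈ 6.85 mV

First combine the lower leg with the load: R2 ‖ R_L = 3.300 kΩ.
Then V_out = V_DC · R2'/(R1 + R2') = 19.3 × 3.300/9.300 = 6.849 mV.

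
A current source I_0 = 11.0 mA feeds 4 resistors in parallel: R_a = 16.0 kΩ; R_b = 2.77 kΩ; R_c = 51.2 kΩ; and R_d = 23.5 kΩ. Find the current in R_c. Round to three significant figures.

Total conductance ΣG = 1/16.0 + 1/2.77 + 1/51.2 + 1/23.5 = 0.4856 (units of 1/kΩ).
By the current-divider rule, I = I_0 · G_k/ΣG = 11.0 × 0.04022 = 0.4424 mA.

I ≈ 0.442 mA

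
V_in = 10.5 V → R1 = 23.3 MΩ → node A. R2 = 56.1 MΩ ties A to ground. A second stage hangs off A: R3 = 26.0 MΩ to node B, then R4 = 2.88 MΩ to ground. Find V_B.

V_B ≈ 0.471 V

Looking into the second stage from A: R3 + R4 = 28.88 MΩ appears in parallel with R2.
R2 ‖ (R3+R4) = 19.07 MΩ.
V_A = 10.5 × 19.07/(23.3 + 19.07) = 4.725 V.
V_B = V_A × 0.09972 = 0.4712 V.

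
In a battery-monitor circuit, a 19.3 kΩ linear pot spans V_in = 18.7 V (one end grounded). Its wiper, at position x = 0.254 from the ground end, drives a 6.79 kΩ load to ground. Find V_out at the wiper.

Lower segment x·R_p = 4.902 kΩ; upper segment (1−x)·R_p = 14.40 kΩ.
(x·R_p) ‖ R_L = 2.847 kΩ.
Then V_out = V_in · 2.847/(14.40 + 2.847) = 3.087 V.
(Unloaded: V_out = x·V_in = 4.75 V.)

V_out ≈ 3.09 V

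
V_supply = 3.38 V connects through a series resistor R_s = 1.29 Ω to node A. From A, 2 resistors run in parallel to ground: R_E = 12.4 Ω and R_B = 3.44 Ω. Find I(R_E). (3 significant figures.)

Combine the parallel branches: R_p = (1/12.4 + 1/3.44)⁻¹ = 2.693 Ω.
Node voltage V_A = V_supply · R_p/(R_s + R_p) = 3.38 × 0.6761 = 2.285 V.
I(R_E) = V_A / R_E = 2.285/12.4 = 0.1843 A.
(Check via current divider: I_total = 0.8486 A; share G_k/ΣG = 0.2172 → same result.)

I ≈ 0.184 A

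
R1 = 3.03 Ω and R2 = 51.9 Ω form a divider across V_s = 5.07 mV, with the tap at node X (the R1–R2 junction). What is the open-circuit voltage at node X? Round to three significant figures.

V_th ≈ 4.79 mV

Open-circuit (no load on X): V_th = V_s · R2/(R1 + R2) = 5.07 × 51.9/(3.030 + 51.9) = 4.790 mV.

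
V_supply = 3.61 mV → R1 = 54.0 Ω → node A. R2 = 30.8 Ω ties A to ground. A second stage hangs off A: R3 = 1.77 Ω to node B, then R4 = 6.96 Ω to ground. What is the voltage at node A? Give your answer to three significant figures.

Looking into the second stage from A: R3 + R4 = 8.730 Ω appears in parallel with R2.
Effective lower resistance at A: R2 ‖ 8.730 = 6.802 Ω.
First divider: V_A = V_supply · 6.802/(54.0 + 6.802) = 0.4039 mV.

V_A ≈ 0.404 mV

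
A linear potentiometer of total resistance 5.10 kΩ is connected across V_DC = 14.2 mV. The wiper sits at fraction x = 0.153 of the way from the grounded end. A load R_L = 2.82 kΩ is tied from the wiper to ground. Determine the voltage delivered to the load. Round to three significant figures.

V_out ≈ 1.76 mV

Split the track: R_lower = x·R_p = 0.7803 kΩ, R_upper = (1−x)·R_p = 4.320 kΩ.
R_L loads the lower segment: effective lower R = 0.6112 kΩ.
Loaded-divider output: V_out = 14.2 × 0.1240 = 1.760 mV.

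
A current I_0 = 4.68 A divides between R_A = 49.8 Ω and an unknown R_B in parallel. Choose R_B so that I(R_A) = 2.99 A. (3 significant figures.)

R_B ≈ 88.1 Ω

In a two-way split, I_A/I_0 = R_B/(R_A + R_B).
With f = 0.6389, R_B = R_A · f/(1−f) = 49.8 × 1.769 = 88.11 Ω.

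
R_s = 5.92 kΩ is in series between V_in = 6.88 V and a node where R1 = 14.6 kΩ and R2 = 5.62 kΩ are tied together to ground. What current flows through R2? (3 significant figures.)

I ≈ 0.498 mA

Equivalent of the parallel group: R_p = 4.058 kΩ.
Node voltage V_A = V_in · R_p/(R_s + R_p) = 6.88 × 0.4067 = 2.798 V.
Branch current I = V_A/R2 = 2.798/5.62 = 0.4979 mA.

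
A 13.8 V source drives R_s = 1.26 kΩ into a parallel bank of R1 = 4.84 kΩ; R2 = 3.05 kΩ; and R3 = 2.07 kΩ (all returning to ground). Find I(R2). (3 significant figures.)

I ≈ 1.98 mA

Parallel bank: R_p = 1/(1/4.84 + 1/3.05 + 1/2.07) = 0.9827 kΩ.
Node voltage V_A = V_s · R_p/(R_s + R_p) = 13.8 × 0.4382 = 6.047 V.
Branch current I = V_A/R2 = 6.047/3.05 = 1.983 mA.
(Equivalently: I_total = 6.153 mA, then current-divider fraction G_k/ΣG = 0.3222.)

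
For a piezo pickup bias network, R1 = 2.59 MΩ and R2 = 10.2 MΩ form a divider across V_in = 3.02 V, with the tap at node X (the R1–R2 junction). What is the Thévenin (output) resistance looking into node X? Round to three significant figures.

Zeroing V_in shorts the top of R1 to ground, so R_th = R1 ‖ R2 = 2.066 MΩ.

R_th ≈ 2.07 MΩ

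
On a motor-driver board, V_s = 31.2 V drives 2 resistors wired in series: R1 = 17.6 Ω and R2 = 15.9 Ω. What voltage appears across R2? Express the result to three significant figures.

Total series resistance ΣR = 17.6 + 15.9 = 33.50 Ω.
Voltage divider: V = V_s · (15.90 / 33.50) = 31.2 × 0.4746 = 14.81 V.

V ≈ 14.8 V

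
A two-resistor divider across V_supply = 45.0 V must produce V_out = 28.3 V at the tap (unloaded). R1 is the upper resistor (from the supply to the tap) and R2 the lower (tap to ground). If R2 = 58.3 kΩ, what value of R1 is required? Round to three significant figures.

V_out/V_supply = R2/(R1+R2) = 0.6289.
R1 = R2·(1/k − 1) = 58.3 × 0.5901 = 34.40 kΩ.

R1 ≈ 34.4 kΩ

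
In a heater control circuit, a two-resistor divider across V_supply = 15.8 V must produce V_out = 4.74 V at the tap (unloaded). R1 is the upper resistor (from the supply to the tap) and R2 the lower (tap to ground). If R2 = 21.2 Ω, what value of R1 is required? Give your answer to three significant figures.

R1 ≈ 49.5 Ω

V_out/V_supply = R2/(R1+R2) = 0.3000.
R1 = R2·(1/k − 1) = 21.2 × 2.333 = 49.47 Ω.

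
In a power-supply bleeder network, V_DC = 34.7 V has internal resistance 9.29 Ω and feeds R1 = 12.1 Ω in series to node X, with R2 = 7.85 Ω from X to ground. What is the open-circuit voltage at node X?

V_th ≈ 9.32 V

R1' = 9.29 + 12.1 = 21.39 Ω (source resistance + R1).
With X open, the divider is unloaded: V_th = 34.7 × 7.85/29.24 = 9.316 V.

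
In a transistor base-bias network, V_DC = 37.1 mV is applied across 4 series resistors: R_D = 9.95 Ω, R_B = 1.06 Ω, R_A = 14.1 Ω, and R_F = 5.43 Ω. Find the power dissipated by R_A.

P ≈ 20.8 µW

Series current I = V_DC/ΣR = 37.1/30.54 = 1.215 mA.
P = I²R = 1.476 × 14.1 = 20.81 µW.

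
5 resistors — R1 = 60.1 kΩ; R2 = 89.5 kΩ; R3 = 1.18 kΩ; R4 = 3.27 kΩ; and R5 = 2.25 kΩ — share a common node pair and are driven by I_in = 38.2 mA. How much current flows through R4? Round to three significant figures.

I ≈ 7.19 mA

Conductances: ΣG = 1/60.1 + 1/89.5 + 1/1.18 + 1/3.27 + 1/2.25 = 1.626 (1/kΩ).
Current divider: I(R4) = I_in · G_k/ΣG = 38.2 × (0.3058/1.626) = 38.2 × 0.1881 = 7.187 mA.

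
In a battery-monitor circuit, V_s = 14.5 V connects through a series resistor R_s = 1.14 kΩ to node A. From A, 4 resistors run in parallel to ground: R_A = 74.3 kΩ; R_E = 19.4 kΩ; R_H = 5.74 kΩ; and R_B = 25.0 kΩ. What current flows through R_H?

Parallel bank: R_p = 1/(1/74.3 + 1/19.4 + 1/5.74 + 1/25.0) = 3.581 kΩ.
V_A by voltage divider: V_A = 14.5 × 3.581/(1.14 + 3.581) = 11.00 V.
I(R_H) = V_A / R_H = 11.00/5.74 = 1.916 mA.

I ≈ 1.92 mA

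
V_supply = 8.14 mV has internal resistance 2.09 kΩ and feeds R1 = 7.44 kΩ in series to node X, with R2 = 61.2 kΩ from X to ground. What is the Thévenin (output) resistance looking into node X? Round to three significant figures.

R1' = 2.09 + 7.44 = 9.530 kΩ (source resistance + R1).
Looking into X with the source shorted: R_th = R1'·R2/(R1'+R2) = 9.530 × 61.2/70.73 = 8.246 kΩ.

R_th ≈ 8.25 kΩ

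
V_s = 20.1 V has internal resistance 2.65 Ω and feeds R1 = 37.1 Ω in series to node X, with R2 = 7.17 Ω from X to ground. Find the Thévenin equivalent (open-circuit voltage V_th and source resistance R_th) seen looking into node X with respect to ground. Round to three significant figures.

V_th ≈ 3.07 V, R_th ≈ 6.07 Ω

R1' = 2.65 + 37.1 = 39.75 Ω (source resistance + R1).
V_th is the unloaded tap voltage: V_s · R2/(R1'+R2) = 20.1 × 0.1528 = 3.072 V.
With V_s suppressed (replaced by a short), R_th = R1' ‖ R2 = (39.75 × 7.17)/(39.75 + 7.17) = 6.074 Ω.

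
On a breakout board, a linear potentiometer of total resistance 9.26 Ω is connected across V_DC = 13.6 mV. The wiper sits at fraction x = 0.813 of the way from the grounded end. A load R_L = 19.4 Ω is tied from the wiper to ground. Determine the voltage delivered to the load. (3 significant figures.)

Lower segment x·R_p = 7.528 Ω; upper segment (1−x)·R_p = 1.732 Ω.
Lower segment in parallel with the load: 7.528 ‖ 19.4 = 5.424 Ω.
Then V_out = V_DC · 5.424/(1.732 + 5.424) = 10.31 mV.

V_out ≈ 10.3 mV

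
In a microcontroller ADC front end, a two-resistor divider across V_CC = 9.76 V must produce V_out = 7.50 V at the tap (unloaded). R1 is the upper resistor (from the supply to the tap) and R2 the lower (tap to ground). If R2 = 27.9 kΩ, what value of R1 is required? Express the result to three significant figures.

V_out/V_CC = R2/(R1+R2) = 0.7684.
Rearranging, R1 = R2·(1−k)/k = 27.9 × 0.3013 = 8.407 kΩ.

R1 ≈ 8.41 kΩ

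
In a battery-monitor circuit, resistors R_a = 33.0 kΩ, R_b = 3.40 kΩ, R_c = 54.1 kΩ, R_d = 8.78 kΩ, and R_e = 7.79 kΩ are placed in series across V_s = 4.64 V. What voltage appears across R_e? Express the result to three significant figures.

Total series resistance ΣR = 33.0 + 3.40 + 54.1 + 8.78 + 7.79 = 107.1 kΩ.
V = V_s · R/ΣR = 4.64 × 0.07276 = 0.3376 V.

V ≈ 0.338 V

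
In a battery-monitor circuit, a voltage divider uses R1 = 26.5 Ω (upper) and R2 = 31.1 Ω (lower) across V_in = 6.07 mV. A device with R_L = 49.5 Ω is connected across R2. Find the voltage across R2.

V_out ≈ 2.54 mV

First combine the lower leg with the load: R2 ‖ R_L = 19.10 Ω.
Now apply the divider: V_out = 6.07 × 0.4189 = 2.542 mV.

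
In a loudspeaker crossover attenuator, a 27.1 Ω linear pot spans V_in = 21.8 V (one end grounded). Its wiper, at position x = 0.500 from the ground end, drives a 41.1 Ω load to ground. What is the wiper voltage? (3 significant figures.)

V_out ≈ 9.36 V

Split the track: R_lower = x·R_p = 13.55 Ω, R_upper = (1−x)·R_p = 13.55 Ω.
Lower segment in parallel with the load: 13.55 ‖ 41.1 = 10.19 Ω.
Loaded-divider output: V_out = 21.8 × 0.4292 = 9.357 V.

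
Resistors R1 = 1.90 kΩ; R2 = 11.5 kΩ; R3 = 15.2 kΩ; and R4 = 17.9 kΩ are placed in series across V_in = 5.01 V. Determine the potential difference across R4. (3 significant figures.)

V ≈ 1.93 V

Total series resistance ΣR = 1.90 + 11.5 + 15.2 + 17.9 = 46.50 kΩ.
Voltage divider: V = V_in · (17.90 / 46.50) = 5.01 × 0.3849 = 1.929 V.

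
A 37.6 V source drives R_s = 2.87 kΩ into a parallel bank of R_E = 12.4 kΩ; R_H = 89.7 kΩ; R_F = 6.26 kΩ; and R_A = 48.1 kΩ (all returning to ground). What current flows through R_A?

Parallel bank: R_p = 1/(1/12.4 + 1/89.7 + 1/6.26 + 1/48.1) = 3.672 kΩ.
Node voltage V_A = V_DC · R_p/(R_s + R_p) = 37.6 × 0.5613 = 21.10 V.
I(R_A) = V_A / R_A = 21.10/48.1 = 0.4388 mA.
(Check via current divider: I_total = 5.747 mA; share G_k/ΣG = 0.07634 → same result.)

I ≈ 0.439 mA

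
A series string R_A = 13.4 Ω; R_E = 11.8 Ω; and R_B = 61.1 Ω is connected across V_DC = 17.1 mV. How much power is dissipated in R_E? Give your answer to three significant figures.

The common current is I = 17.1/86.30 = 0.1981 mA.
P = I²R = 0.03926 × 11.8 = 0.4633 µW.

P ≈ 0.463 µW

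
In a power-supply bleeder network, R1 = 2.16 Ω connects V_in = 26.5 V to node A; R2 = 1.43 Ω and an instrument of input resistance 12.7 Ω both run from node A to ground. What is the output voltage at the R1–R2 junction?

The load sits in parallel with R2, giving an effective lower resistance R2' = R2·R_L/(R2+R_L) = 1.285 Ω.
Then V_out = V_in · R2'/(R1 + R2') = 26.5 × 1.285/3.445 = 9.886 V.
(Unloaded it would be 10.6 V; the load pulls it down.)

V_out ≈ 9.89 V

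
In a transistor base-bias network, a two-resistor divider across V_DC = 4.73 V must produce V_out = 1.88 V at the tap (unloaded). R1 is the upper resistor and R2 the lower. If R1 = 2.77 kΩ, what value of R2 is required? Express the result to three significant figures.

The divider ratio is R2/(R1+R2) = 1.88/4.73 = 0.3975.
So R2 = R1 · V_out/(V_DC − V_out) = 2.77 × 1.88/(4.73 − 1.88) = 2.77 × 0.6596 = 1.827 kΩ.

R2 ≈ 1.83 kΩ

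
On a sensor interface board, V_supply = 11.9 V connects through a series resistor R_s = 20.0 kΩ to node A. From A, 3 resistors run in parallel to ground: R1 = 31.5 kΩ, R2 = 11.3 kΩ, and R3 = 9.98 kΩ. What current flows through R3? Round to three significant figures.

Combine the parallel branches: R_p = (1/31.5 + 1/11.3 + 1/9.98)⁻¹ = 4.536 kΩ.
Node voltage V_A = V_supply · R_p/(R_s + R_p) = 11.9 × 0.1849 = 2.200 V.
I(R3) = V_A / R3 = 2.200/9.98 = 0.2205 mA.

I ≈ 0.220 mA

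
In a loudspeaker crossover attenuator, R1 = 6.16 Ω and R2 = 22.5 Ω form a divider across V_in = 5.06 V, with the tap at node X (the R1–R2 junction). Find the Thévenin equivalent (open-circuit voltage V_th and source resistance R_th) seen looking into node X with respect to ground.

With X open, the divider is unloaded: V_th = 5.06 × 22.5/28.66 = 3.972 V.
Zeroing V_in shorts the top of R1 to ground, so R_th = R1 ‖ R2 = 4.836 Ω.

V_th ≈ 3.97 V, R_th ≈ 4.84 Ω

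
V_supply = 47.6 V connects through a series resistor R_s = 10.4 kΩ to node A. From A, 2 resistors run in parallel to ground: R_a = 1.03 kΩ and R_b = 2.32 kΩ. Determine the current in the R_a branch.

I ≈ 2.97 mA

Combine the parallel branches: R_p = (1/1.03 + 1/2.32)⁻¹ = 0.7133 kΩ.
V_A by voltage divider: V_A = 47.6 × 0.7133/(10.4 + 0.7133) = 3.055 V.
I(R_a) = V_A / R_a = 3.055/1.03 = 2.966 mA.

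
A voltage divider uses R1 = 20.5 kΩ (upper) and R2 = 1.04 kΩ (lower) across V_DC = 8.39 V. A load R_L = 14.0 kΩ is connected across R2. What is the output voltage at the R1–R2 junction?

The load sits in parallel with R2, giving an effective lower resistance R2' = R2·R_L/(R2+R_L) = 0.9681 kΩ.
Now apply the divider: V_out = 8.39 × 0.04509 = 0.3783 V.

V_out ≈ 0.378 V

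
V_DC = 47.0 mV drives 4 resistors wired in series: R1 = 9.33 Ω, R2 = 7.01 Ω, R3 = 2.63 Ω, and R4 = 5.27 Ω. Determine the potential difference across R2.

Total series resistance ΣR = 9.33 + 7.01 + 2.63 + 5.27 = 24.24 Ω.
V = V_DC · R/ΣR = 47.0 × 0.2892 = 13.59 mV.

V ≈ 13.6 mV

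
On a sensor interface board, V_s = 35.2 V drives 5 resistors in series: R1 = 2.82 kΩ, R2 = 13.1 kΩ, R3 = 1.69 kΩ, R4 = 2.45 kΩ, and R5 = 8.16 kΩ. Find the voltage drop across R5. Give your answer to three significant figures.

Series total: ΣR = 2.82 + 13.1 + 1.69 + 2.45 + 8.16 = 28.22 kΩ.
V = V_s · R/ΣR = 35.2 × 0.2892 = 10.18 V.

V ≈ 10.2 V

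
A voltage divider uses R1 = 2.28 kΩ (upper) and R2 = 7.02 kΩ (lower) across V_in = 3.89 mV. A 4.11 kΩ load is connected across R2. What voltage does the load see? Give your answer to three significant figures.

R2 ‖ R_L = (7.02 × 4.11)/(7.02 + 4.11) = 2.592 kΩ.
Voltage divider with the loaded lower leg: V_out = 3.89 × 2.592/(2.28 + 2.592) = 3.89 × 0.5320 = 2.070 mV.

V_out ≈ 2.07 mV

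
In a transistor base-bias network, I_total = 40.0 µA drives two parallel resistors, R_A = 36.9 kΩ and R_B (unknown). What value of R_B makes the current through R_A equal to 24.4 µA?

R_B ≈ 57.7 kΩ

The fraction through R_A equals R_B/(R_A+R_B).
24.4/40.0 = R_B/(R_A + R_B) → R_B = R_A · (0.6100)/(1 − 0.6100) = 36.9 × 1.564 = 57.72 kΩ.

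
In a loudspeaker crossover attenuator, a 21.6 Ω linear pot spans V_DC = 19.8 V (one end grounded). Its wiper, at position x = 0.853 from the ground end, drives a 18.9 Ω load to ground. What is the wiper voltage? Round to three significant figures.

Lower segment x·R_p = 18.42 Ω; upper segment (1−x)·R_p = 3.175 Ω.
(x·R_p) ‖ R_L = 9.330 Ω.
Loaded-divider output: V_out = 19.8 × 0.7461 = 14.77 V.

V_out ≈ 14.8 V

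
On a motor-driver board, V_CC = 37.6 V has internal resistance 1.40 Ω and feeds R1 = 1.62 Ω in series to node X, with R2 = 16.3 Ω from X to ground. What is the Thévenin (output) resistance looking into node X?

R_th ≈ 2.55 Ω

R1' = 1.40 + 1.62 = 3.020 Ω (source resistance + R1).
Looking into X with the source shorted: R_th = R1'·R2/(R1'+R2) = 3.020 × 16.3/19.32 = 2.548 Ω.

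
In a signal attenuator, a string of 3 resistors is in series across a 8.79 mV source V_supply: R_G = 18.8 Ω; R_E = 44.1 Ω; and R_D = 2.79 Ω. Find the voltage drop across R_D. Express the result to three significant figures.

V ≈ 0.373 mV

Total series resistance ΣR = 18.8 + 44.1 + 2.79 = 65.69 Ω.
V = V_supply · R/ΣR = 8.79 × 0.04247 = 0.3733 mV.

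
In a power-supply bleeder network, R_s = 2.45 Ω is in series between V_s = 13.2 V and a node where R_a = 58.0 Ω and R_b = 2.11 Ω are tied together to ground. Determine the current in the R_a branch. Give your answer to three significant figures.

Equivalent of the parallel group: R_p = 2.036 Ω.
V_A = 13.2 × 2.036/4.486 = 5.991 V.
Branch current I = V_A/R_a = 5.991/58.0 = 0.1033 A.

I ≈ 0.103 A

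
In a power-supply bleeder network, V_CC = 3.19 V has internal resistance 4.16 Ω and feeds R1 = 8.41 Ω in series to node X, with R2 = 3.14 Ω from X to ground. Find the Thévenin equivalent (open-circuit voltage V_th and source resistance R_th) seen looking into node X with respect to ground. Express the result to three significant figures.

V_th ≈ 0.638 V, R_th ≈ 2.51 Ω

R1' = 4.16 + 8.41 = 12.57 Ω (source resistance + R1).
Open-circuit (no load on X): V_th = V_CC · R2/(R1' + R2) = 3.19 × 3.14/(12.57 + 3.14) = 0.6376 V.
Zeroing V_CC shorts the top of R1' to ground, so R_th = R1' ‖ R2 = 2.512 Ω.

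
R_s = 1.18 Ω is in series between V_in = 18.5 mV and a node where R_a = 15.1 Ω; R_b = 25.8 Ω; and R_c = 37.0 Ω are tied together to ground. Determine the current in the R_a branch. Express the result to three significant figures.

I ≈ 1.06 mA

Equivalent of the parallel group: R_p = 7.575 Ω.
Node voltage V_A = V_in · R_p/(R_s + R_p) = 18.5 × 0.8652 = 16.01 mV.
Branch current I = V_A/R_a = 16.01/15.1 = 1.060 mA.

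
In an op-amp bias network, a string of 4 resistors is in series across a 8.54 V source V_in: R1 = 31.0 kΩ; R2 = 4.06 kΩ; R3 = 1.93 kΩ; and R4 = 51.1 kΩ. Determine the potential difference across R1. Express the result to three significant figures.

Series total: ΣR = 31.0 + 4.06 + 1.93 + 51.1 = 88.09 kΩ.
Voltage divider: V = V_in · (31.00 / 88.09) = 8.54 × 0.3519 = 3.005 V.

V ≈ 3.01 V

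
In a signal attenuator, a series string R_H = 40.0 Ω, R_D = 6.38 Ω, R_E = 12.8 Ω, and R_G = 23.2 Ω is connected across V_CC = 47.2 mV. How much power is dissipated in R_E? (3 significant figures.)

P ≈ 4.20 µW

The common current is I = 47.2/82.38 = 0.5730 mA.
P = I²R = 0.3283 × 12.8 = 4.202 µW.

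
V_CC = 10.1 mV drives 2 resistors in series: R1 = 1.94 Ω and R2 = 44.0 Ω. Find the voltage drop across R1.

V ≈ 0.427 mV

Series total: ΣR = 1.94 + 44.0 = 45.94 Ω.
Voltage divider: V = V_CC · (1.940 / 45.94) = 10.1 × 0.04223 = 0.4265 mV.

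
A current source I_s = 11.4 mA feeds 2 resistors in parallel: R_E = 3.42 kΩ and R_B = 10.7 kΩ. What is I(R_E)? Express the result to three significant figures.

I ≈ 8.64 mA

For two parallel branches, I_k = I_s · (other R)/(sum of R).
So I = 11.4 × 10.7/14.12 = 8.639 mA.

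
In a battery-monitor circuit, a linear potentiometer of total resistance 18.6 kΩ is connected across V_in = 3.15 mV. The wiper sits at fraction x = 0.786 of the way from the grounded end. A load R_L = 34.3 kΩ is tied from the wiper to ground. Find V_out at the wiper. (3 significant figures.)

V_out ≈ 2.27 mV

The pot divides into 3.980 kΩ above the wiper and 14.62 kΩ below.
(x·R_p) ‖ R_L = 10.25 kΩ.
V_out = 3.15 × 10.25/(3.980 + 10.25) = 2.269 mV.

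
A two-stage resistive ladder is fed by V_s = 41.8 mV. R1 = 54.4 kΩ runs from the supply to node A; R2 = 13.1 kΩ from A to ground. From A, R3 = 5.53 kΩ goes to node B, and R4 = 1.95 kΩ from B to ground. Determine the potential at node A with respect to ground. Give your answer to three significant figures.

V_A ≈ 3.36 mV

Looking into the second stage from A: R3 + R4 = 7.480 kΩ appears in parallel with R2.
R2 ‖ (R3+R4) = 4.761 kΩ.
So V_A = 41.8 × 0.08048 = 3.364 mV.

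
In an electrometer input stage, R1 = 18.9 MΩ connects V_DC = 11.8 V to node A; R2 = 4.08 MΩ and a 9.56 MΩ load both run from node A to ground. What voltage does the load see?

V_out ≈ 1.55 V

R2 ‖ R_L = (4.08 × 9.56)/(4.08 + 9.56) = 2.860 MΩ.
Then V_out = V_DC · R2'/(R1 + R2') = 11.8 × 2.860/21.76 = 1.551 V.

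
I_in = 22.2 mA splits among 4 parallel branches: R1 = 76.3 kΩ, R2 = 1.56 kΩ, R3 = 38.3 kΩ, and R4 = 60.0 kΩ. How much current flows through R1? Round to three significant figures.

Total conductance ΣG = 1/76.3 + 1/1.56 + 1/38.3 + 1/60.0 = 0.6969 (units of 1/kΩ).
Current divider: I(R1) = I_in · G_k/ΣG = 22.2 × (0.01311/0.6969) = 22.2 × 0.01881 = 0.4175 mA.

I ≈ 0.417 mA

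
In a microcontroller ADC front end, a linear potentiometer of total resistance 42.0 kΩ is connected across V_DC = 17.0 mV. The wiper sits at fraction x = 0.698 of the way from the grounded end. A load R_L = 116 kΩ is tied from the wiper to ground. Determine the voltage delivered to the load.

V_out ≈ 11.0 mV

The pot divides into 12.68 kΩ above the wiper and 29.32 kΩ below.
(x·R_p) ‖ R_L = 23.40 kΩ.
V_out = 17.0 × 23.40/(12.68 + 23.40) = 11.02 mV.
(Unloaded: V_out = x·V_DC = 11.9 mV.)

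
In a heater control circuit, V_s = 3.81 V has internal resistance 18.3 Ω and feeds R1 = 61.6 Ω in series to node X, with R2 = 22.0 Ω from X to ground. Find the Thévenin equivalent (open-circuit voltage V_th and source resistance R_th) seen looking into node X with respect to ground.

R1' = 18.3 + 61.6 = 79.90 Ω (source resistance + R1).
Open-circuit (no load on X): V_th = V_s · R2/(R1' + R2) = 3.81 × 22.0/(79.90 + 22.0) = 0.8226 V.
With V_s suppressed (replaced by a short), R_th = R1' ‖ R2 = (79.90 × 22.0)/(79.90 + 22.0) = 17.25 Ω.

V_th ≈ 0.823 V, R_th ≈ 17.3 Ω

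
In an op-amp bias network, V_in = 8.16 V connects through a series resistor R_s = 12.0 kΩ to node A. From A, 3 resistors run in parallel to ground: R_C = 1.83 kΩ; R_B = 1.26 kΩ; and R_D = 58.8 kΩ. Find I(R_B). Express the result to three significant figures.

Equivalent of the parallel group: R_p = 0.7369 kΩ.
V_A by voltage divider: V_A = 8.16 × 0.7369/(12.0 + 0.7369) = 0.4721 V.
I(R_B) = V_A / R_B = 0.4721/1.26 = 0.3747 mA.

I ≈ 0.375 mA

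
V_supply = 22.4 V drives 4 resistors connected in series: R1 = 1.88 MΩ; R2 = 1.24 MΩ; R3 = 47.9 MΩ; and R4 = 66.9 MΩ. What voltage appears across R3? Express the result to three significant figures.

Series total: ΣR = 1.88 + 1.24 + 47.9 + 66.9 = 117.9 MΩ.
By the voltage-divider rule, V = 22.4 × 47.90/117.9 = 9.099 V.

V ≈ 9.10 V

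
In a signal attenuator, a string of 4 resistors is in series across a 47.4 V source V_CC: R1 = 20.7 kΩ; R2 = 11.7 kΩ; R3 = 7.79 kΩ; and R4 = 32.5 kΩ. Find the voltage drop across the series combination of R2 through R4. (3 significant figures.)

V ≈ 33.9 V

Series total: ΣR = 20.7 + 11.7 + 7.79 + 32.5 = 72.69 kΩ.
R_{R2..R4} = 11.7 + 7.79 + 32.5 = 51.99 kΩ.
Voltage divider: V = V_CC · (51.99 / 72.69) = 47.4 × 0.7152 = 33.90 V.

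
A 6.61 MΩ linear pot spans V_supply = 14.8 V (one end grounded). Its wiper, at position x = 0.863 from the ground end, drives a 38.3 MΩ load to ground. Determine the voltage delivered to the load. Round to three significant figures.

The pot divides into 0.9056 MΩ above the wiper and 5.704 MΩ below.
(x·R_p) ‖ R_L = 4.965 MΩ.
V_out = 14.8 × 4.965/(0.9056 + 4.965) = 12.52 V.
(Unloaded: V_out = x·V_supply = 12.8 V.)

V_out ≈ 12.5 V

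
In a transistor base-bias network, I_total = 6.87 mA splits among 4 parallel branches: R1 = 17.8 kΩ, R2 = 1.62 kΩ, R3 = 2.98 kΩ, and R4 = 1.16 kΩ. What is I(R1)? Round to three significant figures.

Conductances: ΣG = 1/17.8 + 1/1.62 + 1/2.98 + 1/1.16 = 1.871 (1/kΩ).
Current divider: I(R1) = I_total · G_k/ΣG = 6.87 × (0.05618/1.871) = 6.87 × 0.03002 = 0.2063 mA.

I ≈ 0.206 mA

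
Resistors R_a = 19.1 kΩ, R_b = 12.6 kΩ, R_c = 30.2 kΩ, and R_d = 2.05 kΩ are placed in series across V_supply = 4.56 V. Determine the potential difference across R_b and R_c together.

V ≈ 3.05 V

ΣR = 19.1 + 12.6 + 30.2 + 2.05 = 63.95 kΩ.
R_{R_b..R_c} = 12.6 + 30.2 = 42.80 kΩ.
Voltage divider: V = V_supply · (42.80 / 63.95) = 4.56 × 0.6693 = 3.052 V.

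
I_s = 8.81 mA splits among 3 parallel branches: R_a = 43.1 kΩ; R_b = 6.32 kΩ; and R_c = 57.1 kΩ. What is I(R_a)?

I ≈ 1.03 mA

Conductances: ΣG = 1/43.1 + 1/6.32 + 1/57.1 = 0.1989 (1/kΩ).
By the current-divider rule, I = I_s · G_k/ΣG = 8.81 × 0.1166 = 1.027 mA.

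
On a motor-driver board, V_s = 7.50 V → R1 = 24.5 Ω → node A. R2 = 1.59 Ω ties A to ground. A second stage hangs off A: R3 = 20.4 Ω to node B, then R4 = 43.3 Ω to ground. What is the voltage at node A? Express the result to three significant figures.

Node A sees R2 in parallel with the series input of stage 2, R3 + R4 = 63.70 Ω.
Effective lower resistance at A: R2 ‖ 63.70 = 1.551 Ω.
V_A = 7.50 × 1.551/(24.5 + 1.551) = 0.4466 V.

V_A ≈ 0.447 V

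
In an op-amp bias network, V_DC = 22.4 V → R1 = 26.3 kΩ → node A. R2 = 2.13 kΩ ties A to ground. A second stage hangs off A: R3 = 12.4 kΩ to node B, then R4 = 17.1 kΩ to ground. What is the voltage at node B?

V_B ≈ 0.912 V

The second stage (R3 + R4 = 29.50 kΩ) loads node A in parallel with R2.
Effective lower resistance at A: R2 ‖ 29.50 = 1.987 kΩ.
So V_A = 22.4 × 0.07023 = 1.573 V.
V_B = V_A × 0.5797 = 0.9119 V.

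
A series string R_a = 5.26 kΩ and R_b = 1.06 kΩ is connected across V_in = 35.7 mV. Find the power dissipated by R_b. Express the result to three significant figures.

P ≈ 33.8 nW

ΣR = 6.320 kΩ → I = 35.7/6.320 = 5.649 µA.
P = I²R = 31.91 × 1.06 = 33.82 nW.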